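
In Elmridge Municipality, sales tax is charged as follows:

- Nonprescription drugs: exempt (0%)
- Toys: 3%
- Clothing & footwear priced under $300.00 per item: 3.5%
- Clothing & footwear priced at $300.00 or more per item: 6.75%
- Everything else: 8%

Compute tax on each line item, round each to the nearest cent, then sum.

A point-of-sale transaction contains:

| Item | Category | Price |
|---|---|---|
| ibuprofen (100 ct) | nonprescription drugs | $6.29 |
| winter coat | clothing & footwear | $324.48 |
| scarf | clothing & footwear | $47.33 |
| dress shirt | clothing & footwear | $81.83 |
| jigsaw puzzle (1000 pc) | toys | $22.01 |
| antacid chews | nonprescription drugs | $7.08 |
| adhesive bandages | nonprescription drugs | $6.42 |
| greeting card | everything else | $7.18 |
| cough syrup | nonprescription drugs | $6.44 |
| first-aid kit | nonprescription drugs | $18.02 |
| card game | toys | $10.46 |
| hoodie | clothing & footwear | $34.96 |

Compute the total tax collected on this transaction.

Ibuprofen (100 ct) $6.29: nonprescription drugs → 0% → $0.00
Winter coat $324.48: clothing & footwear, $300.00 or more → 6.75% → $21.90
Scarf $47.33: clothing & footwear, under $300.00 → 3.5% → $1.66
Dress shirt $81.83: clothing & footwear, under $300.00 → 3.5% → $2.86
Jigsaw puzzle (1000 pc) $22.01: toys → 3% → $0.66
Antacid chews $7.08: nonprescription drugs → 0% → $0.00
Adhesive bandages $6.42: nonprescription drugs → 0% → $0.00
Greeting card $7.18: everything else → 8% → $0.57
Cough syrup $6.44: nonprescription drugs → 0% → $0.00
First-aid kit $18.02: nonprescription drugs → 0% → $0.00
Card game $10.46: toys → 3% → $0.31
Hoodie $34.96: clothing & footwear, under $300.00 → 3.5% → $1.22
Total tax = $21.90 + $1.66 + $2.86 + $0.66 + $0.57 + $0.31 + $1.22 = $29.18

$29.18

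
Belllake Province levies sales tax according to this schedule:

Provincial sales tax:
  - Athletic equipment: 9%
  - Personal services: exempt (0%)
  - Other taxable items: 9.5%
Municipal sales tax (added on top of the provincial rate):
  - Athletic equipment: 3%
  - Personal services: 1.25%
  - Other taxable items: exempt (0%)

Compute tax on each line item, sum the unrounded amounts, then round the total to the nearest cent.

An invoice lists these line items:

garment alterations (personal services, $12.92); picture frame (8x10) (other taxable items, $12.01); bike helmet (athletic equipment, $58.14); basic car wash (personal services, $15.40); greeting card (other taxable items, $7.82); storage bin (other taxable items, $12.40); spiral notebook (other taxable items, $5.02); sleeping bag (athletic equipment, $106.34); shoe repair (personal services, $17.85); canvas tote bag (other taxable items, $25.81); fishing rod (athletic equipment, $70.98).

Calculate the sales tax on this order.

Garment alterations $12.92: personal services → 0% + 1.25% municipal = 1.25% → $0.1615
Picture frame (8x10) $12.01: other taxable items → 9.5% + 0% municipal = 9.5% → $1.14095
Bike helmet $58.14: athletic equipment → 9% + 3% municipal = 12% → $6.9768
Basic car wash $15.40: personal services → 0% + 1.25% municipal = 1.25% → $0.1925
Greeting card $7.82: other taxable items → 9.5% + 0% municipal = 9.5% → $0.7429
Storage bin $12.40: other taxable items → 9.5% + 0% municipal = 9.5% → $1.178
Spiral notebook $5.02: other taxable items → 9.5% + 0% municipal = 9.5% → $0.4769
Sleeping bag $106.34: athletic equipment → 9% + 3% municipal = 12% → $12.7608
Shoe repair $17.85: personal services → 0% + 1.25% municipal = 1.25% → $0.223125
Canvas tote bag $25.81: other taxable items → 9.5% + 0% municipal = 9.5% → $2.45195
Fishing rod $70.98: athletic equipment → 9% + 3% municipal = 12% → $8.5176
Unrounded tax sum = $34.823025 → $34.82

$34.82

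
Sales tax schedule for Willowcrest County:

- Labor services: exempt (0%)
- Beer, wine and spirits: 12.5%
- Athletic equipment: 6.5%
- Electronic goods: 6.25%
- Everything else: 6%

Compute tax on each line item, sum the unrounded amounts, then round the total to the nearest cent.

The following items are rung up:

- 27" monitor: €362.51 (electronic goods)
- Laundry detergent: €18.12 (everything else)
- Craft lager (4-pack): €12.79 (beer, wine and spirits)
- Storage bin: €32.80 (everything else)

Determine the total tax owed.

27" monitor €362.51: electronic goods → 6.25% → €22.656875
Laundry detergent €18.12: everything else → 6% → €1.0872
Craft lager (4-pack) €12.79: beer, wine and spirits → 12.5% → €1.59875
Storage bin €32.80: everything else → 6% → €1.968
Unrounded tax sum = €27.310825 → €27.31

€27.31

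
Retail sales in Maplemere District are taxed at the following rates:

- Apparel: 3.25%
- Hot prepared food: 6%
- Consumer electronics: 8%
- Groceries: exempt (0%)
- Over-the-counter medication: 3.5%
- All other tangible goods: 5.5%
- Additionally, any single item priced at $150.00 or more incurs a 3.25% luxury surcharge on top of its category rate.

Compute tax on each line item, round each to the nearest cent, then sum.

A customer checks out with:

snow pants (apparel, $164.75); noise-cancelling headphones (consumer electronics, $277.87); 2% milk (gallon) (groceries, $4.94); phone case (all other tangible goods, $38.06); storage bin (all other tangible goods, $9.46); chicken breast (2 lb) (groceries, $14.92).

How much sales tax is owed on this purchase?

$44.58

Snow pants $164.75: apparel → 3.25% + 3.25% surcharge = 6.5% → $10.71
Noise-cancelling headphones $277.87: consumer electronics → 8% + 3.25% surcharge = 11.25% → $31.26
2% milk (gallon) $4.94: groceries → 0% → $0.00
Phone case $38.06: all other tangible goods → 5.5% → $2.09
Storage bin $9.46: all other tangible goods → 5.5% → $0.52
Chicken breast (2 lb) $14.92: groceries → 0% → $0.00
Total tax = $10.71 + $31.26 + $2.09 + $0.52 = $44.58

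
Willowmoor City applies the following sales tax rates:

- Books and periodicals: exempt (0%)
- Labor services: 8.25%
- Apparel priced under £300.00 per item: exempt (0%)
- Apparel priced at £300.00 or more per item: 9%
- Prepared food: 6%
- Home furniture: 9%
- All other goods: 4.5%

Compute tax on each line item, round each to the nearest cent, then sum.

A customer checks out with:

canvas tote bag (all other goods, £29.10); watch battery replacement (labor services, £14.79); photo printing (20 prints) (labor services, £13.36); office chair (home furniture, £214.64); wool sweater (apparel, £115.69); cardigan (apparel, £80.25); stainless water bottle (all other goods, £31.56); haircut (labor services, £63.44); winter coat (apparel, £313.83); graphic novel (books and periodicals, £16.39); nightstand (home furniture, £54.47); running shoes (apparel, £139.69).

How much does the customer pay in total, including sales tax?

£1149.95

Canvas tote bag £29.10: all other goods → 4.5% → £1.31
Watch battery replacement £14.79: labor services → 8.25% → £1.22
Photo printing (20 prints) £13.36: labor services → 8.25% → £1.10
Office chair £214.64: home furniture → 9% → £19.32
Wool sweater £115.69: apparel, under £300.00 → 0% → £0.00
Cardigan £80.25: apparel, under £300.00 → 0% → £0.00
Stainless water bottle £31.56: all other goods → 4.5% → £1.42
Haircut £63.44: labor services → 8.25% → £5.23
Winter coat £313.83: apparel, £300.00 or more → 9% → £28.24
Graphic novel £16.39: books and periodicals → 0% → £0.00
Nightstand £54.47: home furniture → 9% → £4.90
Running shoes £139.69: apparel, under £300.00 → 0% → £0.00
Subtotal = £1087.21; tax = £62.74; total due = £1149.95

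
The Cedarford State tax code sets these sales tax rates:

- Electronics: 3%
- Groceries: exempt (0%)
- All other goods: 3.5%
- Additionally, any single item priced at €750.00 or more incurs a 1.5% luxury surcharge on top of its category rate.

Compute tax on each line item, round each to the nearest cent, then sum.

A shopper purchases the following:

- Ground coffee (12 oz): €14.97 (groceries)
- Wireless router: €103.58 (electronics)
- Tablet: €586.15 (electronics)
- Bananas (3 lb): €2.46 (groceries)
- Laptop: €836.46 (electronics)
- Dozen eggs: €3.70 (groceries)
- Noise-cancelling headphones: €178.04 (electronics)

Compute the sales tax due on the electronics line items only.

€63.67

Wireless router €103.58: electronics → 3% → €3.11
Tablet €586.15: electronics → 3% → €17.58
Laptop €836.46: electronics → 3% + 1.5% surcharge = 4.5% → €37.64
Noise-cancelling headphones €178.04: electronics → 3% → €5.34
Tax on electronics = €3.11 + €17.58 + €37.64 + €5.34 = €63.67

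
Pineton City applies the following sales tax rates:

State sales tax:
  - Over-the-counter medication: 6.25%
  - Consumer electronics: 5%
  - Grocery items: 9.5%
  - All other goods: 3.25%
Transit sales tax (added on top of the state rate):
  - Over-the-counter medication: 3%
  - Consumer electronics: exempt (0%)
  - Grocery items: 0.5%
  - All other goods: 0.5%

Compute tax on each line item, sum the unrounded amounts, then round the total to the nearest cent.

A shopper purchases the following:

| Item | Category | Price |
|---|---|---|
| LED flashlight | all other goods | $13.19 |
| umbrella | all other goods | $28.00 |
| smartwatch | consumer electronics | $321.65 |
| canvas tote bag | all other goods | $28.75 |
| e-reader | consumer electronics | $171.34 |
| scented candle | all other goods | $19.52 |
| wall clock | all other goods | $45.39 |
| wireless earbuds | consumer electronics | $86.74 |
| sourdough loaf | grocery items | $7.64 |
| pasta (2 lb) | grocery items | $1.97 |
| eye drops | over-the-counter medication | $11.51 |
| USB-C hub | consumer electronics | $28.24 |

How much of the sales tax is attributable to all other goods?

LED flashlight $13.19: all other goods → 3.25% + 0.5% transit = 3.75% → $0.494625
Umbrella $28.00: all other goods → 3.25% + 0.5% transit = 3.75% → $1.05
Canvas tote bag $28.75: all other goods → 3.25% + 0.5% transit = 3.75% → $1.078125
Scented candle $19.52: all other goods → 3.25% + 0.5% transit = 3.75% → $0.732
Wall clock $45.39: all other goods → 3.25% + 0.5% transit = 3.75% → $1.702125
Tax on all other goods: unrounded sum = $5.056875 → $5.06

$5.06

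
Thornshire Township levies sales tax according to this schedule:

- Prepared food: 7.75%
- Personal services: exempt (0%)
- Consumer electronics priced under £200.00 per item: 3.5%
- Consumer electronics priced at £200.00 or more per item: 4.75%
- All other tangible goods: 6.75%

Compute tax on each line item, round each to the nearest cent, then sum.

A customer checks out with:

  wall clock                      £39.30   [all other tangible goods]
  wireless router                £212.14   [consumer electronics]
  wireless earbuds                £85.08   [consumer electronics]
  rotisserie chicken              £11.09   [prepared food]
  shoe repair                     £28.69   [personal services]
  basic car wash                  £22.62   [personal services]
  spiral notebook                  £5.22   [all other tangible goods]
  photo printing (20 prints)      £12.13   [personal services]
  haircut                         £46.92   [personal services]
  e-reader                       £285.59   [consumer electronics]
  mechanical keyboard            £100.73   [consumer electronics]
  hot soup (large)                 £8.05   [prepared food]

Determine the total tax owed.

£34.64

Wall clock £39.30: all other tangible goods → 6.75% → £2.65
Wireless router £212.14: consumer electronics, £200.00 or more → 4.75% → £10.08
Wireless earbuds £85.08: consumer electronics, under £200.00 → 3.5% → £2.98
Rotisserie chicken £11.09: prepared food → 7.75% → £0.86
Shoe repair £28.69: personal services → 0% → £0.00
Basic car wash £22.62: personal services → 0% → £0.00
Spiral notebook £5.22: all other tangible goods → 6.75% → £0.35
Photo printing (20 prints) £12.13: personal services → 0% → £0.00
Haircut £46.92: personal services → 0% → £0.00
E-reader £285.59: consumer electronics, £200.00 or more → 4.75% → £13.57
Mechanical keyboard £100.73: consumer electronics, under £200.00 → 3.5% → £3.53
Hot soup (large) £8.05: prepared food → 7.75% → £0.62
Total tax = £2.65 + £10.08 + £2.98 + £0.86 + £0.35 + £13.57 + £3.53 + £0.62 = £34.64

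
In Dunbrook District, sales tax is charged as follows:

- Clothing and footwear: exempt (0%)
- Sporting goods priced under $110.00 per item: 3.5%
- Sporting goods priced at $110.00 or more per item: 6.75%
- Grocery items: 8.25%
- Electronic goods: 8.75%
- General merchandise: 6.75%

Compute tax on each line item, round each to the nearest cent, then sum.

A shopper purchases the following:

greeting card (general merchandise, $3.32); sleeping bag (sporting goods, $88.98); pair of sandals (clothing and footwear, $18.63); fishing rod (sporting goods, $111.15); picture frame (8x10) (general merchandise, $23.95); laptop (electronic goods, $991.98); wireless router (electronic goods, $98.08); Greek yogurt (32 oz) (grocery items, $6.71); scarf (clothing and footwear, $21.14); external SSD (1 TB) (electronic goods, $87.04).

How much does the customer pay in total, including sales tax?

Greeting card $3.32: general merchandise → 6.75% → $0.22
Sleeping bag $88.98: sporting goods, under $110.00 → 3.5% → $3.11
Pair of sandals $18.63: clothing and footwear → 0% → $0.00
Fishing rod $111.15: sporting goods, $110.00 or more → 6.75% → $7.50
Picture frame (8x10) $23.95: general merchandise → 6.75% → $1.62
Laptop $991.98: electronic goods → 8.75% → $86.80
Wireless router $98.08: electronic goods → 8.75% → $8.58
Greek yogurt (32 oz) $6.71: grocery items → 8.25% → $0.55
Scarf $21.14: clothing and footwear → 0% → $0.00
External SSD (1 TB) $87.04: electronic goods → 8.75% → $7.62
Subtotal = $1450.98; tax = $116.00; total due = $1566.98

$1566.98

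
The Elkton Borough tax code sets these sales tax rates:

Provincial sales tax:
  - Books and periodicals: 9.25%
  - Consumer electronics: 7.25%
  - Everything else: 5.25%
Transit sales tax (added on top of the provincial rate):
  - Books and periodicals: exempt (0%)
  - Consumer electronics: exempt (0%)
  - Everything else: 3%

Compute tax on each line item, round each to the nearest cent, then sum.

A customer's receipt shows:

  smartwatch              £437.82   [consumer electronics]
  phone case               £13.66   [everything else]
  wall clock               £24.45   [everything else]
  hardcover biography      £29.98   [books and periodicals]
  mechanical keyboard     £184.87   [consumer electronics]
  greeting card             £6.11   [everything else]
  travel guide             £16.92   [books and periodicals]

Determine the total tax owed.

Smartwatch £437.82: consumer electronics → 7.25% + 0% transit = 7.25% → £31.74
Phone case £13.66: everything else → 5.25% + 3% transit = 8.25% → £1.13
Wall clock £24.45: everything else → 5.25% + 3% transit = 8.25% → £2.02
Hardcover biography £29.98: books and periodicals → 9.25% + 0% transit = 9.25% → £2.77
Mechanical keyboard £184.87: consumer electronics → 7.25% + 0% transit = 7.25% → £13.40
Greeting card £6.11: everything else → 5.25% + 3% transit = 8.25% → £0.50
Travel guide £16.92: books and periodicals → 9.25% + 0% transit = 9.25% → £1.57
Total tax = £31.74 + £1.13 + £2.02 + £2.77 + £13.40 + £0.50 + £1.57 = £53.13

£53.13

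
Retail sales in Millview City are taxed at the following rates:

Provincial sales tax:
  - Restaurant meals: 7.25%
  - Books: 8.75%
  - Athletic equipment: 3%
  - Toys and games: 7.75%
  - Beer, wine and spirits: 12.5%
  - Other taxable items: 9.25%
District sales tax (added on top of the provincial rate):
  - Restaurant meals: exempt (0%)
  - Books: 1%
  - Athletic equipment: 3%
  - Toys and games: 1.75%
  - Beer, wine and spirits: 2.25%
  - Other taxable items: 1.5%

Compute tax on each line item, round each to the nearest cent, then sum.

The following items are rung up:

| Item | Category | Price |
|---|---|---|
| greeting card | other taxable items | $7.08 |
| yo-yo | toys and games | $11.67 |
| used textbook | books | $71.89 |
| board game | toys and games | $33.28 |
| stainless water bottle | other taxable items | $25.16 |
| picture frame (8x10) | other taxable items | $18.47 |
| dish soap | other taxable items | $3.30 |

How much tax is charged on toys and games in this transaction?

Yo-yo $11.67: toys and games → 7.75% + 1.75% district = 9.5% → $1.11
Board game $33.28: toys and games → 7.75% + 1.75% district = 9.5% → $3.16
Tax on toys and games = $1.11 + $3.16 = $4.27

$4.27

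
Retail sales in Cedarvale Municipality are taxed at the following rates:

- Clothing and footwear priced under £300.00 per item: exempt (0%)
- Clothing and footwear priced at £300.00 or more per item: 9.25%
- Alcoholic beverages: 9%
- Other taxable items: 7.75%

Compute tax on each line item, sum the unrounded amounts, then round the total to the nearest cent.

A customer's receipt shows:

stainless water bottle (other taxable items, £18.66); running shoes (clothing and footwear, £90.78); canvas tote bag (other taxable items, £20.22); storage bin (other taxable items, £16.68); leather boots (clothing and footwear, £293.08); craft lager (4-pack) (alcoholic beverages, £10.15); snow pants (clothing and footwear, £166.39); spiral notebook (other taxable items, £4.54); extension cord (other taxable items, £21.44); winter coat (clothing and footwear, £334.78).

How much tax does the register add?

Stainless water bottle £18.66: other taxable items → 7.75% → £1.44615
Running shoes £90.78: clothing and footwear, under £300.00 → 0% → £0.00
Canvas tote bag £20.22: other taxable items → 7.75% → £1.56705
Storage bin £16.68: other taxable items → 7.75% → £1.2927
Leather boots £293.08: clothing and footwear, under £300.00 → 0% → £0.00
Craft lager (4-pack) £10.15: alcoholic beverages → 9% → £0.9135
Snow pants £166.39: clothing and footwear, under £300.00 → 0% → £0.00
Spiral notebook £4.54: other taxable items → 7.75% → £0.35185
Extension cord £21.44: other taxable items → 7.75% → £1.6616
Winter coat £334.78: clothing and footwear, £300.00 or more → 9.25% → £30.96715
Unrounded tax sum = £38.20 → £38.20

£38.20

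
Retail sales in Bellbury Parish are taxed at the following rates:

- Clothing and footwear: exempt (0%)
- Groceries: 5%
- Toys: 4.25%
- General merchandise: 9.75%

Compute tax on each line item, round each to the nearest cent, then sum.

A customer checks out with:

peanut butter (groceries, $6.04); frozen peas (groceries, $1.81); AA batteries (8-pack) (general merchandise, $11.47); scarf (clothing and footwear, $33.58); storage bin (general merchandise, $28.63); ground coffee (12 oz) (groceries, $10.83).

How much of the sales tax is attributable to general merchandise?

$3.91

AA batteries (8-pack) $11.47: general merchandise → 9.75% → $1.12
Storage bin $28.63: general merchandise → 9.75% → $2.79
Tax on general merchandise = $1.12 + $2.79 = $3.91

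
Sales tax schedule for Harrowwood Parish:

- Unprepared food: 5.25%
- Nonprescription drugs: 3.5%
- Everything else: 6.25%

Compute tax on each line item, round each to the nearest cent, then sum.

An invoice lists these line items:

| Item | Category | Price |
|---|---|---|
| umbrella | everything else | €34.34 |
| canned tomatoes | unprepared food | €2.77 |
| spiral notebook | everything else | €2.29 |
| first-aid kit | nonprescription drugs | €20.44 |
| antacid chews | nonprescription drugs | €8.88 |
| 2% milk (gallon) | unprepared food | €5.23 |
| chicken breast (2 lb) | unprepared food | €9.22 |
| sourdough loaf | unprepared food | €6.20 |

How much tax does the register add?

Umbrella €34.34: everything else → 6.25% → €2.15
Canned tomatoes €2.77: unprepared food → 5.25% → €0.15
Spiral notebook €2.29: everything else → 6.25% → €0.14
First-aid kit €20.44: nonprescription drugs → 3.5% → €0.72
Antacid chews €8.88: nonprescription drugs → 3.5% → €0.31
2% milk (gallon) €5.23: unprepared food → 5.25% → €0.27
Chicken breast (2 lb) €9.22: unprepared food → 5.25% → €0.48
Sourdough loaf €6.20: unprepared food → 5.25% → €0.33
Total tax = €2.15 + €0.15 + €0.14 + €0.72 + €0.31 + €0.27 + €0.48 + €0.33 = €4.55

€4.55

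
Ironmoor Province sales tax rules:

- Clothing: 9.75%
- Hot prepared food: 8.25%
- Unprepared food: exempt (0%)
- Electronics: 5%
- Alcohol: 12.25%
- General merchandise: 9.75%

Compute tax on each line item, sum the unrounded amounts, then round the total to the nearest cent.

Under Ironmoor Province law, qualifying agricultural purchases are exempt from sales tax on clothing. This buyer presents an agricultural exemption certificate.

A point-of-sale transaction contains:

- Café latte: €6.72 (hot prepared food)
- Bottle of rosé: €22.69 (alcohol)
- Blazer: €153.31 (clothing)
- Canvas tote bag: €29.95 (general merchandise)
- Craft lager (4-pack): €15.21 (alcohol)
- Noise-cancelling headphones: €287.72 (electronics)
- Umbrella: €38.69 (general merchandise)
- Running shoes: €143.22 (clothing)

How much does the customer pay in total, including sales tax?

Café latte €6.72: hot prepared food → 8.25% → €0.5544
Bottle of rosé €22.69: alcohol → 12.25% → €2.779525
Blazer €153.31: clothing, buyer-exempt → 0% → €0.00
Canvas tote bag €29.95: general merchandise → 9.75% → €2.920125
Craft lager (4-pack) €15.21: alcohol → 12.25% → €1.863225
Noise-cancelling headphones €287.72: electronics → 5% → €14.386
Umbrella €38.69: general merchandise → 9.75% → €3.772275
Running shoes €143.22: clothing, buyer-exempt → 0% → €0.00
Subtotal = €697.51; unrounded tax = €26.27555 → €26.28; total due = €723.79

€723.79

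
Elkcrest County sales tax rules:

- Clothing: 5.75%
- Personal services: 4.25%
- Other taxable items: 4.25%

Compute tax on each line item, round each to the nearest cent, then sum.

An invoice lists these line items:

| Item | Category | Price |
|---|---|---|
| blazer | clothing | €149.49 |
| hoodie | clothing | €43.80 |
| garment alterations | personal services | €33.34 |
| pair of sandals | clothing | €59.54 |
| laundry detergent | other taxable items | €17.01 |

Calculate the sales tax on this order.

€16.68

Blazer €149.49: clothing → 5.75% → €8.60
Hoodie €43.80: clothing → 5.75% → €2.52
Garment alterations €33.34: personal services → 4.25% → €1.42
Pair of sandals €59.54: clothing → 5.75% → €3.42
Laundry detergent €17.01: other taxable items → 4.25% → €0.72
Total tax = €8.60 + €2.52 + €1.42 + €3.42 + €0.72 = €16.68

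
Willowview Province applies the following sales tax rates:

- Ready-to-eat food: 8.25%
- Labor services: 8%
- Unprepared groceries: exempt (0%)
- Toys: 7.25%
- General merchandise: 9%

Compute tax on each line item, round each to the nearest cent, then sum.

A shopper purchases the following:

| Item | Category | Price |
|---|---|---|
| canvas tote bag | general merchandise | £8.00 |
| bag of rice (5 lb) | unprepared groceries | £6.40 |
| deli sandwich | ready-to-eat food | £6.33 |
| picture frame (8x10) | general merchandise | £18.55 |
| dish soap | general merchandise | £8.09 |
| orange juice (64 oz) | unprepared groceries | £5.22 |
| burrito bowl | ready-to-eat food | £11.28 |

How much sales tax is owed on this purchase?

£4.57

Canvas tote bag £8.00: general merchandise → 9% → £0.72
Bag of rice (5 lb) £6.40: unprepared groceries → 0% → £0.00
Deli sandwich £6.33: ready-to-eat food → 8.25% → £0.52
Picture frame (8x10) £18.55: general merchandise → 9% → £1.67
Dish soap £8.09: general merchandise → 9% → £0.73
Orange juice (64 oz) £5.22: unprepared groceries → 0% → £0.00
Burrito bowl £11.28: ready-to-eat food → 8.25% → £0.93
Total tax = £0.72 + £0.52 + £1.67 + £0.73 + £0.93 = £4.57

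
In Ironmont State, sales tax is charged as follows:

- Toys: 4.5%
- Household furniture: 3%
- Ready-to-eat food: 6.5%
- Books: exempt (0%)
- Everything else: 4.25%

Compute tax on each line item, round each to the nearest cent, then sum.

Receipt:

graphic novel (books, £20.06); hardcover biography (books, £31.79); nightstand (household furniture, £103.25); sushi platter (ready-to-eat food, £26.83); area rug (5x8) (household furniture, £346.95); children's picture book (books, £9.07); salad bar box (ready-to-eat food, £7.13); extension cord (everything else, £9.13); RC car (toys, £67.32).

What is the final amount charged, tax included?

Graphic novel £20.06: books → 0% → £0.00
Hardcover biography £31.79: books → 0% → £0.00
Nightstand £103.25: household furniture → 3% → £3.10
Sushi platter £26.83: ready-to-eat food → 6.5% → £1.74
Area rug (5x8) £346.95: household furniture → 3% → £10.41
Children's picture book £9.07: books → 0% → £0.00
Salad bar box £7.13: ready-to-eat food → 6.5% → £0.46
Extension cord £9.13: everything else → 4.25% → £0.39
RC car £67.32: toys → 4.5% → £3.03
Subtotal = £621.53; tax = £19.13; total due = £640.66

£640.66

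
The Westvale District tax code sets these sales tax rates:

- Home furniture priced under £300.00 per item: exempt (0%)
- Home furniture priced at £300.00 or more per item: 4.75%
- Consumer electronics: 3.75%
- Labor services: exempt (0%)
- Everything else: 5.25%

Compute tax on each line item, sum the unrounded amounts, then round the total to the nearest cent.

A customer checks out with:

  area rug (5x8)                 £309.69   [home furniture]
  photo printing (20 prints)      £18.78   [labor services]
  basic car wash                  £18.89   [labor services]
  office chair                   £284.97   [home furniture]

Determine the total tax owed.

£14.71

Area rug (5x8) £309.69: home furniture, £300.00 or more → 4.75% → £14.710275
Photo printing (20 prints) £18.78: labor services → 0% → £0.00
Basic car wash £18.89: labor services → 0% → £0.00
Office chair £284.97: home furniture, under £300.00 → 0% → £0.00
Unrounded tax sum = £14.710275 → £14.71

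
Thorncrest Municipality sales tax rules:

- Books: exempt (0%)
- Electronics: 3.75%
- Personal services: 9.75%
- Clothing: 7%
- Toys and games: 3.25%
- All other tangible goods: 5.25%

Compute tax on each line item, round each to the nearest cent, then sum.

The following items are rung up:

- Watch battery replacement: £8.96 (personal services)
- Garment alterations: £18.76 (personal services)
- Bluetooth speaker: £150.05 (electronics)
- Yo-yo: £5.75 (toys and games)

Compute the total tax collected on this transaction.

Watch battery replacement £8.96: personal services → 9.75% → £0.87
Garment alterations £18.76: personal services → 9.75% → £1.83
Bluetooth speaker £150.05: electronics → 3.75% → £5.63
Yo-yo £5.75: toys and games → 3.25% → £0.19
Total tax = £0.87 + £1.83 + £5.63 + £0.19 = £8.52

£8.52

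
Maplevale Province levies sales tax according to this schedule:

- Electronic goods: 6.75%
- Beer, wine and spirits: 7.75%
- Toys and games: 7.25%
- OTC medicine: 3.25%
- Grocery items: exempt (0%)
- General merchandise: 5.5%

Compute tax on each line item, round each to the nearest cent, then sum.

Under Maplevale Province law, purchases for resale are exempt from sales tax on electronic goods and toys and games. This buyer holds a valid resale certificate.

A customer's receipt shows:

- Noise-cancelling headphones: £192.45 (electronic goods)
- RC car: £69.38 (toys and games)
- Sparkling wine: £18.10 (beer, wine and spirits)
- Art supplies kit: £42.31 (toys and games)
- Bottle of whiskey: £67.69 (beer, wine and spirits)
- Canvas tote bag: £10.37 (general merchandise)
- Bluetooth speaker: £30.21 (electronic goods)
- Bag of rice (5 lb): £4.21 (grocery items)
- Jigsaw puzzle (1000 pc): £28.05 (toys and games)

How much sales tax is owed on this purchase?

Noise-cancelling headphones £192.45: electronic goods, buyer-exempt → 0% → £0.00
RC car £69.38: toys and games, buyer-exempt → 0% → £0.00
Sparkling wine £18.10: beer, wine and spirits → 7.75% → £1.40
Art supplies kit £42.31: toys and games, buyer-exempt → 0% → £0.00
Bottle of whiskey £67.69: beer, wine and spirits → 7.75% → £5.25
Canvas tote bag £10.37: general merchandise → 5.5% → £0.57
Bluetooth speaker £30.21: electronic goods, buyer-exempt → 0% → £0.00
Bag of rice (5 lb) £4.21: grocery items → 0% → £0.00
Jigsaw puzzle (1000 pc) £28.05: toys and games, buyer-exempt → 0% → £0.00
Total tax = £1.40 + £5.25 + £0.57 = £7.22

£7.22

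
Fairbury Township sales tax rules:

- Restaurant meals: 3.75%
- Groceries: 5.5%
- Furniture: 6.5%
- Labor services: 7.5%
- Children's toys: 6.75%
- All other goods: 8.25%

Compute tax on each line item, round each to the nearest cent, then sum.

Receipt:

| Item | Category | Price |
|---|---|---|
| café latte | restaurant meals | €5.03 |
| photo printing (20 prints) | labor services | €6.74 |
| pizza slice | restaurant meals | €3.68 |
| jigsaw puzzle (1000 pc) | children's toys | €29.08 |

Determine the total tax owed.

€2.80

Café latte €5.03: restaurant meals → 3.75% → €0.19
Photo printing (20 prints) €6.74: labor services → 7.5% → €0.51
Pizza slice €3.68: restaurant meals → 3.75% → €0.14
Jigsaw puzzle (1000 pc) €29.08: children's toys → 6.75% → €1.96
Total tax = €0.19 + €0.51 + €0.14 + €1.96 = €2.80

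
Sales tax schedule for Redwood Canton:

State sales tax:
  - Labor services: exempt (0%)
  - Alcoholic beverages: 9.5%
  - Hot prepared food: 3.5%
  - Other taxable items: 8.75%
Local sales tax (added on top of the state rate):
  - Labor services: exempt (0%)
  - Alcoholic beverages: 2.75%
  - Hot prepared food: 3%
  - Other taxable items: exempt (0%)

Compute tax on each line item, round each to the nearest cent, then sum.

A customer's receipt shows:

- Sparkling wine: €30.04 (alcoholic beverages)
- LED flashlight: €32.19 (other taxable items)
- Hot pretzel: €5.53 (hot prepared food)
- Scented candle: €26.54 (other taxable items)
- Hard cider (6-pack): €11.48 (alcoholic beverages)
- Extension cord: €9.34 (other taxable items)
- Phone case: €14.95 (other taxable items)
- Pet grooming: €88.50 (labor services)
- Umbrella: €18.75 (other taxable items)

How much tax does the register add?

Sparkling wine €30.04: alcoholic beverages → 9.5% + 2.75% local = 12.25% → €3.68
LED flashlight €32.19: other taxable items → 8.75% + 0% local = 8.75% → €2.82
Hot pretzel €5.53: hot prepared food → 3.5% + 3% local = 6.5% → €0.36
Scented candle €26.54: other taxable items → 8.75% + 0% local = 8.75% → €2.32
Hard cider (6-pack) €11.48: alcoholic beverages → 9.5% + 2.75% local = 12.25% → €1.41
Extension cord €9.34: other taxable items → 8.75% + 0% local = 8.75% → €0.82
Phone case €14.95: other taxable items → 8.75% + 0% local = 8.75% → €1.31
Pet grooming €88.50: labor services → 0% + 0% local = 0% → €0.00
Umbrella €18.75: other taxable items → 8.75% + 0% local = 8.75% → €1.64
Total tax = €3.68 + €2.82 + €0.36 + €2.32 + €1.41 + €0.82 + €1.31 + €1.64 = €14.36

€14.36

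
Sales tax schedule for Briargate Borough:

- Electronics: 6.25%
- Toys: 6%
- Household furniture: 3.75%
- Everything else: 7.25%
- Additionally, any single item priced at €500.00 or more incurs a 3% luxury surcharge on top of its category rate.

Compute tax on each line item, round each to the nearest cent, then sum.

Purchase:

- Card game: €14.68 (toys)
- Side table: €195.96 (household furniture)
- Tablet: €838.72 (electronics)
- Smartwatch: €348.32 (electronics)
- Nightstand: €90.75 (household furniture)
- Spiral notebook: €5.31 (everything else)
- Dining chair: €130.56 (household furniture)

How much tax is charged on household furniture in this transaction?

Side table €195.96: household furniture → 3.75% → €7.35
Nightstand €90.75: household furniture → 3.75% → €3.40
Dining chair €130.56: household furniture → 3.75% → €4.90
Tax on household furniture = €7.35 + €3.40 + €4.90 = €15.65

€15.65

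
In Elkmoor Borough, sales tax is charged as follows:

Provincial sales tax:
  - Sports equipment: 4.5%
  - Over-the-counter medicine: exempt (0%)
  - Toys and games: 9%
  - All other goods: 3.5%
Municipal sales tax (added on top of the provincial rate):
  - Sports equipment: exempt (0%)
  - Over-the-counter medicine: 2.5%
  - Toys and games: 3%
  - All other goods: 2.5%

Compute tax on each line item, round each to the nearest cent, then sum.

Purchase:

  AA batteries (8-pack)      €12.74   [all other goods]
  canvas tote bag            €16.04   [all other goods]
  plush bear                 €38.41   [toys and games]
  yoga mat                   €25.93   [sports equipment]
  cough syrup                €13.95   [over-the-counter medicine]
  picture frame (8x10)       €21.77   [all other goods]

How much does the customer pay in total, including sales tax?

€138.00

AA batteries (8-pack) €12.74: all other goods → 3.5% + 2.5% municipal = 6% → €0.76
Canvas tote bag €16.04: all other goods → 3.5% + 2.5% municipal = 6% → €0.96
Plush bear €38.41: toys and games → 9% + 3% municipal = 12% → €4.61
Yoga mat €25.93: sports equipment → 4.5% + 0% municipal = 4.5% → €1.17
Cough syrup €13.95: over-the-counter medicine → 0% + 2.5% municipal = 2.5% → €0.35
Picture frame (8x10) €21.77: all other goods → 3.5% + 2.5% municipal = 6% → €1.31
Subtotal = €128.84; tax = €9.16; total due = €138.00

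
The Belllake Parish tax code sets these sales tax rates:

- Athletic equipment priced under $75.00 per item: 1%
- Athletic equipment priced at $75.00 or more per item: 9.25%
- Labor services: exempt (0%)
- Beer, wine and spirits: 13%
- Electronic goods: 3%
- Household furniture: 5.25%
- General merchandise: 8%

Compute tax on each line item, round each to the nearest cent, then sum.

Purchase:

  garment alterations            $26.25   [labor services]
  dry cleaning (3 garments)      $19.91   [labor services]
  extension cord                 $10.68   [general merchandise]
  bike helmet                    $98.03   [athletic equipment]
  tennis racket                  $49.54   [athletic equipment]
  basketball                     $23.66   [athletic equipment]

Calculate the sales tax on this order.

$10.66

Garment alterations $26.25: labor services → 0% → $0.00
Dry cleaning (3 garments) $19.91: labor services → 0% → $0.00
Extension cord $10.68: general merchandise → 8% → $0.85
Bike helmet $98.03: athletic equipment, $75.00 or more → 9.25% → $9.07
Tennis racket $49.54: athletic equipment, under $75.00 → 1% → $0.50
Basketball $23.66: athletic equipment, under $75.00 → 1% → $0.24
Total tax = $0.85 + $9.07 + $0.50 + $0.24 = $10.66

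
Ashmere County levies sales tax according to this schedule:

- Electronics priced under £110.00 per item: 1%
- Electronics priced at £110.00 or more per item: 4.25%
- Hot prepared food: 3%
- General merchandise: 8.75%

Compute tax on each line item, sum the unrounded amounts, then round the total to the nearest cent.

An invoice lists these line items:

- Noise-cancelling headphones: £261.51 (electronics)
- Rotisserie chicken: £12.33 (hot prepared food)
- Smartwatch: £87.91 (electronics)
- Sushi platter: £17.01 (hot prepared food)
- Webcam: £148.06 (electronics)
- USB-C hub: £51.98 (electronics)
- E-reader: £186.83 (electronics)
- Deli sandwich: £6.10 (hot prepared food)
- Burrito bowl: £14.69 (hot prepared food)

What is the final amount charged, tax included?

Noise-cancelling headphones £261.51: electronics, £110.00 or more → 4.25% → £11.114175
Rotisserie chicken £12.33: hot prepared food → 3% → £0.3699
Smartwatch £87.91: electronics, under £110.00 → 1% → £0.8791
Sushi platter £17.01: hot prepared food → 3% → £0.5103
Webcam £148.06: electronics, £110.00 or more → 4.25% → £6.29255
USB-C hub £51.98: electronics, under £110.00 → 1% → £0.5198
E-reader £186.83: electronics, £110.00 or more → 4.25% → £7.940275
Deli sandwich £6.10: hot prepared food → 3% → £0.183
Burrito bowl £14.69: hot prepared food → 3% → £0.4407
Subtotal = £786.42; unrounded tax = £28.2498 → £28.25; total due = £814.67

£814.67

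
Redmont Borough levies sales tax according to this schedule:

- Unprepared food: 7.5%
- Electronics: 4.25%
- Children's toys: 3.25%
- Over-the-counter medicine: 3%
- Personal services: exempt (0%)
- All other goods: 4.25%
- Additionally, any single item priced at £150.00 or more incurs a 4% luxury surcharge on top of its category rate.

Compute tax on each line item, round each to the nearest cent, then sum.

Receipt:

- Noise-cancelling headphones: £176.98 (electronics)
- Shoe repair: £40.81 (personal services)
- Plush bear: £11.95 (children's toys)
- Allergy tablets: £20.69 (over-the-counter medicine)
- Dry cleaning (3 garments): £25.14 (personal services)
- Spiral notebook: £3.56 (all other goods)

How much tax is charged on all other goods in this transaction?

£0.15

Spiral notebook £3.56: all other goods → 4.25% → £0.15
Tax on all other goods = £0.15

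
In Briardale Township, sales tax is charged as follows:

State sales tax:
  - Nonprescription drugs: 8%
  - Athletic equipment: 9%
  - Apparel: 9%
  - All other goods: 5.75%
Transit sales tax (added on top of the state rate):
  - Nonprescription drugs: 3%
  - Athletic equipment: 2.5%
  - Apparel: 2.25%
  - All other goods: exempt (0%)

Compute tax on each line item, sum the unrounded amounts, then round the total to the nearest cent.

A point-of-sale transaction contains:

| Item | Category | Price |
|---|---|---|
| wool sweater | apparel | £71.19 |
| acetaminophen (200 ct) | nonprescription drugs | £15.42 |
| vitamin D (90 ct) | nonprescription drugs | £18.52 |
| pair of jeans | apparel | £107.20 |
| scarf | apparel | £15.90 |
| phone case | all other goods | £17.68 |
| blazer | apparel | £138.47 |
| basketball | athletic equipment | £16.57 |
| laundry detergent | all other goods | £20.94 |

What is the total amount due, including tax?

£467.19

Wool sweater £71.19: apparel → 9% + 2.25% transit = 11.25% → £8.008875
Acetaminophen (200 ct) £15.42: nonprescription drugs → 8% + 3% transit = 11% → £1.6962
Vitamin D (90 ct) £18.52: nonprescription drugs → 8% + 3% transit = 11% → £2.0372
Pair of jeans £107.20: apparel → 9% + 2.25% transit = 11.25% → £12.06
Scarf £15.90: apparel → 9% + 2.25% transit = 11.25% → £1.78875
Phone case £17.68: all other goods → 5.75% + 0% transit = 5.75% → £1.0166
Blazer £138.47: apparel → 9% + 2.25% transit = 11.25% → £15.577875
Basketball £16.57: athletic equipment → 9% + 2.5% transit = 11.5% → £1.90555
Laundry detergent £20.94: all other goods → 5.75% + 0% transit = 5.75% → £1.20405
Subtotal = £421.89; unrounded tax = £45.2951 → £45.30; total due = £467.19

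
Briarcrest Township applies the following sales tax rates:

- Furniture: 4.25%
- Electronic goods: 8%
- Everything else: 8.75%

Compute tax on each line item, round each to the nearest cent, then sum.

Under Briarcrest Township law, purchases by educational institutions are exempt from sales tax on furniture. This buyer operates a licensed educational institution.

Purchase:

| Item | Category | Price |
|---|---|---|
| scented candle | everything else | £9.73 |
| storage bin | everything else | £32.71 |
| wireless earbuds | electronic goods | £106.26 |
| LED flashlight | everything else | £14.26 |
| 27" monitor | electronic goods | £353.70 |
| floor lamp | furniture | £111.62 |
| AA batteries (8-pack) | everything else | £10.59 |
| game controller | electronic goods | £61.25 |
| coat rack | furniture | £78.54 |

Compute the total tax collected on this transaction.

£47.59

Scented candle £9.73: everything else → 8.75% → £0.85
Storage bin £32.71: everything else → 8.75% → £2.86
Wireless earbuds £106.26: electronic goods → 8% → £8.50
LED flashlight £14.26: everything else → 8.75% → £1.25
27" monitor £353.70: electronic goods → 8% → £28.30
Floor lamp £111.62: furniture, buyer-exempt → 0% → £0.00
AA batteries (8-pack) £10.59: everything else → 8.75% → £0.93
Game controller £61.25: electronic goods → 8% → £4.90
Coat rack £78.54: furniture, buyer-exempt → 0% → £0.00
Total tax = £0.85 + £2.86 + £8.50 + £1.25 + £28.30 + £0.93 + £4.90 = £47.59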